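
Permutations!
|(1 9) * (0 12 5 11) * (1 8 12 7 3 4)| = |(0 7 3 4 1 9 8 12 5 11)| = 10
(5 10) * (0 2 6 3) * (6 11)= [2, 1, 11, 0, 4, 10, 3, 7, 8, 9, 5, 6]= (0 2 11 6 3)(5 10)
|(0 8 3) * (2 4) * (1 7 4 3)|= 7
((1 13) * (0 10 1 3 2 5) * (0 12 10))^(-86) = (1 12 2 13 10 5 3)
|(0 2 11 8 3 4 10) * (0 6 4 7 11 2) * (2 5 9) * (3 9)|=|(2 5 3 7 11 8 9)(4 10 6)|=21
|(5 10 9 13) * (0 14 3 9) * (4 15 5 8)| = 10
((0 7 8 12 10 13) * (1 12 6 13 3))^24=((0 7 8 6 13)(1 12 10 3))^24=(0 13 6 8 7)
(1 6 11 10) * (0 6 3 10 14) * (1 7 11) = (0 6 1 3 10 7 11 14) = [6, 3, 2, 10, 4, 5, 1, 11, 8, 9, 7, 14, 12, 13, 0]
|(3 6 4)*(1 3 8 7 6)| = |(1 3)(4 8 7 6)| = 4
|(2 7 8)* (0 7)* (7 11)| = |(0 11 7 8 2)| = 5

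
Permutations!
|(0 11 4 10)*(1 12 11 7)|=|(0 7 1 12 11 4 10)|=7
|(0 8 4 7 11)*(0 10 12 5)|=|(0 8 4 7 11 10 12 5)|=8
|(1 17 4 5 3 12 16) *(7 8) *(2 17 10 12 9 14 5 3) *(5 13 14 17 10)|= 12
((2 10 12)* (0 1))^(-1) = ((0 1)(2 10 12))^(-1) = (0 1)(2 12 10)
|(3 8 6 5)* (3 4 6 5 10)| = 6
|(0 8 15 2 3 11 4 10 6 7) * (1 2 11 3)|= 8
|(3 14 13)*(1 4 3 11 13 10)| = |(1 4 3 14 10)(11 13)| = 10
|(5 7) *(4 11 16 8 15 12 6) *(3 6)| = 8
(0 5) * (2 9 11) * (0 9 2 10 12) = (0 5 9 11 10 12) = [5, 1, 2, 3, 4, 9, 6, 7, 8, 11, 12, 10, 0]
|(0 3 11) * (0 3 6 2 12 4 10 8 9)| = |(0 6 2 12 4 10 8 9)(3 11)| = 8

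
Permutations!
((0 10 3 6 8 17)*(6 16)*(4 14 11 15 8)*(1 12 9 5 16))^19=(0 12 6 15 10 9 4 8 3 5 14 17 1 16 11)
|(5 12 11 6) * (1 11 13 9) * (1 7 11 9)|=|(1 9 7 11 6 5 12 13)|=8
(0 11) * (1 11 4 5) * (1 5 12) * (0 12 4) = [0, 11, 2, 3, 4, 5, 6, 7, 8, 9, 10, 12, 1] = (1 11 12)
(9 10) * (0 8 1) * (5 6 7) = (0 8 1)(5 6 7)(9 10) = [8, 0, 2, 3, 4, 6, 7, 5, 1, 10, 9]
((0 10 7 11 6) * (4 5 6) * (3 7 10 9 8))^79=((0 9 8 3 7 11 4 5 6))^79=(0 5 11 3 9 6 4 7 8)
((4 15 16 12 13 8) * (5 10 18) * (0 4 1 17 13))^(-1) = ((0 4 15 16 12)(1 17 13 8)(5 10 18))^(-1) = (0 12 16 15 4)(1 8 13 17)(5 18 10)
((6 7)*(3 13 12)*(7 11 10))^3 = (13)(6 7 10 11)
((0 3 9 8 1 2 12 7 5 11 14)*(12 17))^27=(0 8 17 5)(1 12 11 3)(2 7 14 9)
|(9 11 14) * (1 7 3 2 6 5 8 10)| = |(1 7 3 2 6 5 8 10)(9 11 14)| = 24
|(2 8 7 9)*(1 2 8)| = 6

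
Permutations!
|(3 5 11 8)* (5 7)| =|(3 7 5 11 8)| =5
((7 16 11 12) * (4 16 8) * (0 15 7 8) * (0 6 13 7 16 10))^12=(0 12)(4 16)(8 15)(10 11)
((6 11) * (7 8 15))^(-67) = (6 11)(7 15 8)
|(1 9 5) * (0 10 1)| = |(0 10 1 9 5)| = 5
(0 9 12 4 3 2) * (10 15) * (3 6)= (0 9 12 4 6 3 2)(10 15)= [9, 1, 0, 2, 6, 5, 3, 7, 8, 12, 15, 11, 4, 13, 14, 10]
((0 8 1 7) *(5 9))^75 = ((0 8 1 7)(5 9))^75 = (0 7 1 8)(5 9)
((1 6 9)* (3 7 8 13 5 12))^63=(3 13)(5 7)(8 12)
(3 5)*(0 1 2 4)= (0 1 2 4)(3 5)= [1, 2, 4, 5, 0, 3]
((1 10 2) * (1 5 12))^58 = (1 5 10 12 2)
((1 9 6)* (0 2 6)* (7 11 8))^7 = (0 6 9 2 1)(7 11 8)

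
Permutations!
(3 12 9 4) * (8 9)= (3 12 8 9 4)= [0, 1, 2, 12, 3, 5, 6, 7, 9, 4, 10, 11, 8]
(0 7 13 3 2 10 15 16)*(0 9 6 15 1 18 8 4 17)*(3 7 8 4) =(0 8 3 2 10 1 18 4 17)(6 15 16 9)(7 13) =[8, 18, 10, 2, 17, 5, 15, 13, 3, 6, 1, 11, 12, 7, 14, 16, 9, 0, 4]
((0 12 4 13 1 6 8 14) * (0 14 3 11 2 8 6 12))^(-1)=((14)(1 12 4 13)(2 8 3 11))^(-1)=(14)(1 13 4 12)(2 11 3 8)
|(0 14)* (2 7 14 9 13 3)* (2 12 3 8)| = |(0 9 13 8 2 7 14)(3 12)| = 14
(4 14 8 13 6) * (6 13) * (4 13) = (4 14 8 6 13) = [0, 1, 2, 3, 14, 5, 13, 7, 6, 9, 10, 11, 12, 4, 8]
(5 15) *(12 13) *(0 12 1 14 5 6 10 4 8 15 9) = (0 12 13 1 14 5 9)(4 8 15 6 10) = [12, 14, 2, 3, 8, 9, 10, 7, 15, 0, 4, 11, 13, 1, 5, 6]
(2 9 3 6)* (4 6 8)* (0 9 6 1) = (0 9 3 8 4 1)(2 6) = [9, 0, 6, 8, 1, 5, 2, 7, 4, 3]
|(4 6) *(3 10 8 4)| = |(3 10 8 4 6)| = 5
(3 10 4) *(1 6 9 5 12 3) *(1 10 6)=(3 6 9 5 12)(4 10)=[0, 1, 2, 6, 10, 12, 9, 7, 8, 5, 4, 11, 3]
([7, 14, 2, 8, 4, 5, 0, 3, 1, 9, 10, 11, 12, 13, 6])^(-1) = (0 6 14 1 8 3 7)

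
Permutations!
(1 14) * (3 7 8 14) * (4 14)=(1 3 7 8 4 14)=[0, 3, 2, 7, 14, 5, 6, 8, 4, 9, 10, 11, 12, 13, 1]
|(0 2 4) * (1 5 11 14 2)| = 7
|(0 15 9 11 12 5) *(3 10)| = 6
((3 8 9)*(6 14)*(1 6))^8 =(1 14 6)(3 9 8)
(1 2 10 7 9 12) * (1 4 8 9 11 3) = [0, 2, 10, 1, 8, 5, 6, 11, 9, 12, 7, 3, 4] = (1 2 10 7 11 3)(4 8 9 12)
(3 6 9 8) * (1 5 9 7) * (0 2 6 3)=[2, 5, 6, 3, 4, 9, 7, 1, 0, 8]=(0 2 6 7 1 5 9 8)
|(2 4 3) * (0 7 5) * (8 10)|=|(0 7 5)(2 4 3)(8 10)|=6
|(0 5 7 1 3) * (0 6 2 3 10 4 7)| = 12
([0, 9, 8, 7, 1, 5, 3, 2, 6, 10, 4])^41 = (1 9 10 4)(2 8 6 3 7)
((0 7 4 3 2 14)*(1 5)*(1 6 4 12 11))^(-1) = (0 14 2 3 4 6 5 1 11 12 7)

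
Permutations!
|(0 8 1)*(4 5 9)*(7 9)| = 12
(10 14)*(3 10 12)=(3 10 14 12)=[0, 1, 2, 10, 4, 5, 6, 7, 8, 9, 14, 11, 3, 13, 12]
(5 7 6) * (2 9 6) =(2 9 6 5 7) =[0, 1, 9, 3, 4, 7, 5, 2, 8, 6]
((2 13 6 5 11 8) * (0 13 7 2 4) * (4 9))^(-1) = ((0 13 6 5 11 8 9 4)(2 7))^(-1) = (0 4 9 8 11 5 6 13)(2 7)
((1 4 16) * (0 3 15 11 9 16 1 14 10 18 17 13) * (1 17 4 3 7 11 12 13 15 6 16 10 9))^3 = ((0 7 11 1 3 6 16 14 9 10 18 4 17 15 12 13))^3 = (0 1 16 10 17 13 11 6 9 4 12 7 3 14 18 15)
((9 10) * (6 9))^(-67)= (6 10 9)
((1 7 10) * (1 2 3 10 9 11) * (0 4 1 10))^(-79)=(0 1 9 10 3 4 7 11 2)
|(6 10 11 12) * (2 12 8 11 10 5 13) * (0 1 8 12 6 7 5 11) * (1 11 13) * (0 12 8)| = |(0 11 8 12 7 5 1)(2 6 13)| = 21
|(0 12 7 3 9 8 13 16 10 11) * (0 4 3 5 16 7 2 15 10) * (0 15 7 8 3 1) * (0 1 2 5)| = |(0 12 5 16 15 10 11 4 2 7)(3 9)(8 13)| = 10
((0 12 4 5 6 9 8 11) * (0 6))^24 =(12)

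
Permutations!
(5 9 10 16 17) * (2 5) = [0, 1, 5, 3, 4, 9, 6, 7, 8, 10, 16, 11, 12, 13, 14, 15, 17, 2] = (2 5 9 10 16 17)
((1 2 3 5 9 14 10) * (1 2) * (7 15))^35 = ((2 3 5 9 14 10)(7 15))^35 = (2 10 14 9 5 3)(7 15)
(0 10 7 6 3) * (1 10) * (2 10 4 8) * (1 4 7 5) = [4, 7, 10, 0, 8, 1, 3, 6, 2, 9, 5] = (0 4 8 2 10 5 1 7 6 3)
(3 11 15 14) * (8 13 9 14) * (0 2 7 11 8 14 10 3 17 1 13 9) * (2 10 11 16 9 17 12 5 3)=[10, 13, 7, 8, 4, 3, 6, 16, 17, 11, 2, 15, 5, 0, 12, 14, 9, 1]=(0 10 2 7 16 9 11 15 14 12 5 3 8 17 1 13)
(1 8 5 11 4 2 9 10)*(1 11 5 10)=(1 8 10 11 4 2 9)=[0, 8, 9, 3, 2, 5, 6, 7, 10, 1, 11, 4]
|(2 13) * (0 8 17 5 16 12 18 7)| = |(0 8 17 5 16 12 18 7)(2 13)| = 8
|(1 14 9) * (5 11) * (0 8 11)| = |(0 8 11 5)(1 14 9)| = 12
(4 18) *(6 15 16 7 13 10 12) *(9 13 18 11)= (4 11 9 13 10 12 6 15 16 7 18)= [0, 1, 2, 3, 11, 5, 15, 18, 8, 13, 12, 9, 6, 10, 14, 16, 7, 17, 4]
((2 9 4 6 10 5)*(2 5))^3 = ((2 9 4 6 10))^3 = (2 6 9 10 4)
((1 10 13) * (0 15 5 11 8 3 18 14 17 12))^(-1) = ((0 15 5 11 8 3 18 14 17 12)(1 10 13))^(-1) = (0 12 17 14 18 3 8 11 5 15)(1 13 10)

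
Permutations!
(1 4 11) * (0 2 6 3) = (0 2 6 3)(1 4 11) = [2, 4, 6, 0, 11, 5, 3, 7, 8, 9, 10, 1]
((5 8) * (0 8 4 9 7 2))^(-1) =((0 8 5 4 9 7 2))^(-1) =(0 2 7 9 4 5 8)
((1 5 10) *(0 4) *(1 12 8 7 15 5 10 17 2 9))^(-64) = (1 5 12 2 7)(8 9 15 10 17)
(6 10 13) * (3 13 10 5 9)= (3 13 6 5 9)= [0, 1, 2, 13, 4, 9, 5, 7, 8, 3, 10, 11, 12, 6]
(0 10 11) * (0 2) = (0 10 11 2) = [10, 1, 0, 3, 4, 5, 6, 7, 8, 9, 11, 2]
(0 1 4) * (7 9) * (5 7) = (0 1 4)(5 7 9) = [1, 4, 2, 3, 0, 7, 6, 9, 8, 5]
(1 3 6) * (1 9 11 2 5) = (1 3 6 9 11 2 5) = [0, 3, 5, 6, 4, 1, 9, 7, 8, 11, 10, 2]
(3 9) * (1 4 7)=(1 4 7)(3 9)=[0, 4, 2, 9, 7, 5, 6, 1, 8, 3]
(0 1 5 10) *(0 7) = (0 1 5 10 7) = [1, 5, 2, 3, 4, 10, 6, 0, 8, 9, 7]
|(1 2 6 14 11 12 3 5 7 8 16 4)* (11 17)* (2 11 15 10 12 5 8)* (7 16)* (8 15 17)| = |(17)(1 11 5 16 4)(2 6 14 8 7)(3 15 10 12)| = 20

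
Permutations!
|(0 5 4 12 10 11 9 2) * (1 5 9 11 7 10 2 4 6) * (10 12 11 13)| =9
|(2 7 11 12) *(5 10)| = 4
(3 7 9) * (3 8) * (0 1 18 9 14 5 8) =(0 1 18 9)(3 7 14 5 8) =[1, 18, 2, 7, 4, 8, 6, 14, 3, 0, 10, 11, 12, 13, 5, 15, 16, 17, 9]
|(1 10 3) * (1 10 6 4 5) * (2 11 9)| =12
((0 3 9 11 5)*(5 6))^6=((0 3 9 11 6 5))^6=(11)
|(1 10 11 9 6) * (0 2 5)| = |(0 2 5)(1 10 11 9 6)| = 15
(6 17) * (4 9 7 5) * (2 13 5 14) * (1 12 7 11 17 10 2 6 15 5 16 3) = (1 12 7 14 6 10 2 13 16 3)(4 9 11 17 15 5) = [0, 12, 13, 1, 9, 4, 10, 14, 8, 11, 2, 17, 7, 16, 6, 5, 3, 15]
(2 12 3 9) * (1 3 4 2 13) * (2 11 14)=(1 3 9 13)(2 12 4 11 14)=[0, 3, 12, 9, 11, 5, 6, 7, 8, 13, 10, 14, 4, 1, 2]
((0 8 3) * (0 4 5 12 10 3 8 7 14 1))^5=(0 7 14 1)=((0 7 14 1)(3 4 5 12 10))^5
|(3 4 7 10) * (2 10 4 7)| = |(2 10 3 7 4)| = 5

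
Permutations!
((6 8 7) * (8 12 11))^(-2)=((6 12 11 8 7))^(-2)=(6 8 12 7 11)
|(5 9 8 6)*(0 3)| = |(0 3)(5 9 8 6)| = 4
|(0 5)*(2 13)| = |(0 5)(2 13)| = 2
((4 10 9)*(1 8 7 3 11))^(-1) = ((1 8 7 3 11)(4 10 9))^(-1) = (1 11 3 7 8)(4 9 10)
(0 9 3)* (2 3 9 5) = [5, 1, 3, 0, 4, 2, 6, 7, 8, 9] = (9)(0 5 2 3)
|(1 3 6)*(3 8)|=4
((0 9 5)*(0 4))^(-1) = ((0 9 5 4))^(-1) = (0 4 5 9)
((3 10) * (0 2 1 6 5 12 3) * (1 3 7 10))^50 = (0 5 2 12 3 7 1 10 6)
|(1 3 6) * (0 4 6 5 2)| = |(0 4 6 1 3 5 2)| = 7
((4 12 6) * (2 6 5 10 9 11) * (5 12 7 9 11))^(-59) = (12)(2 5 4 11 9 6 10 7)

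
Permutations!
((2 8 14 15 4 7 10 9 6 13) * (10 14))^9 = (2 9)(4 7 14 15)(6 8)(10 13)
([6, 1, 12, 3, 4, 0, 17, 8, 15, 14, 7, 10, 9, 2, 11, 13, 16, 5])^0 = (17)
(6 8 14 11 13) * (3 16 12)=(3 16 12)(6 8 14 11 13)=[0, 1, 2, 16, 4, 5, 8, 7, 14, 9, 10, 13, 3, 6, 11, 15, 12]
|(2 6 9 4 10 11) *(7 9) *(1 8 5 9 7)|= |(1 8 5 9 4 10 11 2 6)|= 9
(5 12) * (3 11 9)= (3 11 9)(5 12)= [0, 1, 2, 11, 4, 12, 6, 7, 8, 3, 10, 9, 5]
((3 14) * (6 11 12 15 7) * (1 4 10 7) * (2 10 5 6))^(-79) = (1 12 6 4 15 11 5)(2 7 10)(3 14)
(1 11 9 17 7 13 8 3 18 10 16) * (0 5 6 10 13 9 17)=(0 5 6 10 16 1 11 17 7 9)(3 18 13 8)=[5, 11, 2, 18, 4, 6, 10, 9, 3, 0, 16, 17, 12, 8, 14, 15, 1, 7, 13]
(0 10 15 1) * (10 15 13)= (0 15 1)(10 13)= [15, 0, 2, 3, 4, 5, 6, 7, 8, 9, 13, 11, 12, 10, 14, 1]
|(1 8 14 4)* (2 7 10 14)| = |(1 8 2 7 10 14 4)| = 7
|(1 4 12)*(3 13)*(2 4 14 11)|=6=|(1 14 11 2 4 12)(3 13)|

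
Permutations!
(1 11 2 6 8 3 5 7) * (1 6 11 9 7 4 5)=(1 9 7 6 8 3)(2 11)(4 5)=[0, 9, 11, 1, 5, 4, 8, 6, 3, 7, 10, 2]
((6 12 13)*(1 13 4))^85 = (13)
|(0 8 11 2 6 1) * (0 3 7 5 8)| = |(1 3 7 5 8 11 2 6)| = 8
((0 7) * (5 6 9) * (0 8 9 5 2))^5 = ((0 7 8 9 2)(5 6))^5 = (9)(5 6)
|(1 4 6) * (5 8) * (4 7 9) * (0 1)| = 6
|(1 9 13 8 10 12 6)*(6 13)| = 12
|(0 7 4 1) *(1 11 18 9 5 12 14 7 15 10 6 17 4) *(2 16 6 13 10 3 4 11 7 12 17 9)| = |(0 15 3 4 7 1)(2 16 6 9 5 17 11 18)(10 13)(12 14)| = 24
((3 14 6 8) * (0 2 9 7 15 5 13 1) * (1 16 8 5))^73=((0 2 9 7 15 1)(3 14 6 5 13 16 8))^73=(0 2 9 7 15 1)(3 5 8 6 16 14 13)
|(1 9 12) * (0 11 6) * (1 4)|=12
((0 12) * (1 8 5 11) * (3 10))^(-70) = (12)(1 5)(8 11)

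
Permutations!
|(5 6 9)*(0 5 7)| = |(0 5 6 9 7)| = 5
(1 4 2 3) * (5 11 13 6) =(1 4 2 3)(5 11 13 6) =[0, 4, 3, 1, 2, 11, 5, 7, 8, 9, 10, 13, 12, 6]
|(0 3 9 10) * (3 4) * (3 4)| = |(0 3 9 10)| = 4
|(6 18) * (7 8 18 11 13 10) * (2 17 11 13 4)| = |(2 17 11 4)(6 13 10 7 8 18)| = 12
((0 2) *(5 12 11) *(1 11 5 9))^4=((0 2)(1 11 9)(5 12))^4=(12)(1 11 9)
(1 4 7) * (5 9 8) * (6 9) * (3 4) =(1 3 4 7)(5 6 9 8) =[0, 3, 2, 4, 7, 6, 9, 1, 5, 8]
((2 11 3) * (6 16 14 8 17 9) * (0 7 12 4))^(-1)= (0 4 12 7)(2 3 11)(6 9 17 8 14 16)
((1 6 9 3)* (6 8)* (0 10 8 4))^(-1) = ((0 10 8 6 9 3 1 4))^(-1) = (0 4 1 3 9 6 8 10)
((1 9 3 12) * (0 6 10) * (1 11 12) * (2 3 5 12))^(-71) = ((0 6 10)(1 9 5 12 11 2 3))^(-71) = (0 6 10)(1 3 2 11 12 5 9)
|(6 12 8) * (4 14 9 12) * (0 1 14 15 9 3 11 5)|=6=|(0 1 14 3 11 5)(4 15 9 12 8 6)|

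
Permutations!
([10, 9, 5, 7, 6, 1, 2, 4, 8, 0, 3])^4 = [4, 3, 0, 2, 1, 10, 9, 5, 8, 7, 6]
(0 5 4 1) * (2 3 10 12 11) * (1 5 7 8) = [7, 0, 3, 10, 5, 4, 6, 8, 1, 9, 12, 2, 11] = (0 7 8 1)(2 3 10 12 11)(4 5)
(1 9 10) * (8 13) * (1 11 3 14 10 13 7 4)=(1 9 13 8 7 4)(3 14 10 11)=[0, 9, 2, 14, 1, 5, 6, 4, 7, 13, 11, 3, 12, 8, 10]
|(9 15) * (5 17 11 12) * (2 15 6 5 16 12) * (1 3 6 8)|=10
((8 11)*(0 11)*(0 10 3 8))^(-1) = ((0 11)(3 8 10))^(-1) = (0 11)(3 10 8)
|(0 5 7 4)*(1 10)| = |(0 5 7 4)(1 10)| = 4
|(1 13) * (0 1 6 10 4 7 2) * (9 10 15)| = |(0 1 13 6 15 9 10 4 7 2)| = 10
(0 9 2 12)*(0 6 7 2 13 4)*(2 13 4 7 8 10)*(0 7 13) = (13)(0 9 4 7)(2 12 6 8 10) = [9, 1, 12, 3, 7, 5, 8, 0, 10, 4, 2, 11, 6, 13]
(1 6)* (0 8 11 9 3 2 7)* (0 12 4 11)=(0 8)(1 6)(2 7 12 4 11 9 3)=[8, 6, 7, 2, 11, 5, 1, 12, 0, 3, 10, 9, 4]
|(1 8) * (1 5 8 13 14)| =6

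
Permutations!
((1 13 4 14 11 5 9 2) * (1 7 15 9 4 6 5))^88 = ((1 13 6 5 4 14 11)(2 7 15 9))^88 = (15)(1 4 13 14 6 11 5)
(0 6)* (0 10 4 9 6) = (4 9 6 10) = [0, 1, 2, 3, 9, 5, 10, 7, 8, 6, 4]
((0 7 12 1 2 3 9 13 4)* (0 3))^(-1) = (0 2 1 12 7)(3 4 13 9) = ((0 7 12 1 2)(3 9 13 4))^(-1)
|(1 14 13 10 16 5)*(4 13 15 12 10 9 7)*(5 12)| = 12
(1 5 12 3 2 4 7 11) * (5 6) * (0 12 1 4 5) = [12, 6, 5, 2, 7, 1, 0, 11, 8, 9, 10, 4, 3] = (0 12 3 2 5 1 6)(4 7 11)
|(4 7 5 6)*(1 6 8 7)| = |(1 6 4)(5 8 7)| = 3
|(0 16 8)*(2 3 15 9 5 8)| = 8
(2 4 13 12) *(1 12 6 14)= (1 12 2 4 13 6 14)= [0, 12, 4, 3, 13, 5, 14, 7, 8, 9, 10, 11, 2, 6, 1]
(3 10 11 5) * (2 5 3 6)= [0, 1, 5, 10, 4, 6, 2, 7, 8, 9, 11, 3]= (2 5 6)(3 10 11)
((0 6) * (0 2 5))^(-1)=((0 6 2 5))^(-1)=(0 5 2 6)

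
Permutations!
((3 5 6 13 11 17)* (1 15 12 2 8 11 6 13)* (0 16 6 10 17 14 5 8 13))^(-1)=(0 5 14 11 8 3 17 10 13 2 12 15 1 6 16)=((0 16 6 1 15 12 2 13 10 17 3 8 11 14 5))^(-1)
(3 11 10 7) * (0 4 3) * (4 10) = (0 10 7)(3 11 4) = [10, 1, 2, 11, 3, 5, 6, 0, 8, 9, 7, 4]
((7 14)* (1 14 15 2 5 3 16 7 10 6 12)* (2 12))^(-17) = ((1 14 10 6 2 5 3 16 7 15 12))^(-17) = (1 5 12 2 15 6 7 10 16 14 3)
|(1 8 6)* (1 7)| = 4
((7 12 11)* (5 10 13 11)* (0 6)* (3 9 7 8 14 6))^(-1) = (0 6 14 8 11 13 10 5 12 7 9 3)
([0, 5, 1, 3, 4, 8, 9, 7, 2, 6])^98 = [0, 8, 5, 3, 4, 2, 6, 7, 1, 9]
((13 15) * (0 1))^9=((0 1)(13 15))^9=(0 1)(13 15)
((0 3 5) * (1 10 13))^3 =((0 3 5)(1 10 13))^3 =(13)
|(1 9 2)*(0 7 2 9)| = 4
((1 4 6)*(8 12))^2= (12)(1 6 4)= ((1 4 6)(8 12))^2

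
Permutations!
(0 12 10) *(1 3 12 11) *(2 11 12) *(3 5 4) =[12, 5, 11, 2, 3, 4, 6, 7, 8, 9, 0, 1, 10] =(0 12 10)(1 5 4 3 2 11)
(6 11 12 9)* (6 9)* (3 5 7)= (3 5 7)(6 11 12)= [0, 1, 2, 5, 4, 7, 11, 3, 8, 9, 10, 12, 6]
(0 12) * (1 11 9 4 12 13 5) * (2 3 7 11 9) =(0 13 5 1 9 4 12)(2 3 7 11) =[13, 9, 3, 7, 12, 1, 6, 11, 8, 4, 10, 2, 0, 5]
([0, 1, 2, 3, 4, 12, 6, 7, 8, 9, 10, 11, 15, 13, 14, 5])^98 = [0, 1, 2, 3, 4, 15, 6, 7, 8, 9, 10, 11, 5, 13, 14, 12]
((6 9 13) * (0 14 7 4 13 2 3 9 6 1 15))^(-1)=((0 14 7 4 13 1 15)(2 3 9))^(-1)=(0 15 1 13 4 7 14)(2 9 3)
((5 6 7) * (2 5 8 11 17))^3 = ((2 5 6 7 8 11 17))^3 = (2 7 17 6 11 5 8)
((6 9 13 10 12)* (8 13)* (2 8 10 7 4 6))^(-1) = ((2 8 13 7 4 6 9 10 12))^(-1) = (2 12 10 9 6 4 7 13 8)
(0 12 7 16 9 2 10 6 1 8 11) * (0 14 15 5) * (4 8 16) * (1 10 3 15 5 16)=(0 12 7 4 8 11 14 5)(2 3 15 16 9)(6 10)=[12, 1, 3, 15, 8, 0, 10, 4, 11, 2, 6, 14, 7, 13, 5, 16, 9]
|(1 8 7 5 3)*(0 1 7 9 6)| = |(0 1 8 9 6)(3 7 5)| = 15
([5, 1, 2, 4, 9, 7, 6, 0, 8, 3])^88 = (0 5 7)(3 4 9)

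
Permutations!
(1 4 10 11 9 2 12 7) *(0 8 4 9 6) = (0 8 4 10 11 6)(1 9 2 12 7) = [8, 9, 12, 3, 10, 5, 0, 1, 4, 2, 11, 6, 7]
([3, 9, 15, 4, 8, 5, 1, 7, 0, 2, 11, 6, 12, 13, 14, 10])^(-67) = [3, 15, 11, 4, 8, 5, 2, 7, 0, 10, 1, 9, 12, 13, 14, 6]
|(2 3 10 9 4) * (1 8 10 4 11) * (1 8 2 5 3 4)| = 20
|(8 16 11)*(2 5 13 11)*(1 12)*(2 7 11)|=12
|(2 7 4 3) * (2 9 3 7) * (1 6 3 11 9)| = |(1 6 3)(4 7)(9 11)| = 6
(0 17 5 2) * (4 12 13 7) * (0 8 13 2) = [17, 1, 8, 3, 12, 0, 6, 4, 13, 9, 10, 11, 2, 7, 14, 15, 16, 5] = (0 17 5)(2 8 13 7 4 12)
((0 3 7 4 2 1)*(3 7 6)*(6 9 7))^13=(0 4 3 1 7 6 2 9)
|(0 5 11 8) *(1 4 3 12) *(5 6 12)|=|(0 6 12 1 4 3 5 11 8)|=9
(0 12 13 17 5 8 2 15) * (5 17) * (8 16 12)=[8, 1, 15, 3, 4, 16, 6, 7, 2, 9, 10, 11, 13, 5, 14, 0, 12, 17]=(17)(0 8 2 15)(5 16 12 13)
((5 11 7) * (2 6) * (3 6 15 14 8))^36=(15)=((2 15 14 8 3 6)(5 11 7))^36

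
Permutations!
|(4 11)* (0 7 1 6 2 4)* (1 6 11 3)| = 8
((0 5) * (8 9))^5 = ((0 5)(8 9))^5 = (0 5)(8 9)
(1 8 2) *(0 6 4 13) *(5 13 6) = (0 5 13)(1 8 2)(4 6) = [5, 8, 1, 3, 6, 13, 4, 7, 2, 9, 10, 11, 12, 0]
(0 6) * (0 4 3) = [6, 1, 2, 0, 3, 5, 4] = (0 6 4 3)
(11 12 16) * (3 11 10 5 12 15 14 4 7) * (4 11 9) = (3 9 4 7)(5 12 16 10)(11 15 14) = [0, 1, 2, 9, 7, 12, 6, 3, 8, 4, 5, 15, 16, 13, 11, 14, 10]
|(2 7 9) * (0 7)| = |(0 7 9 2)| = 4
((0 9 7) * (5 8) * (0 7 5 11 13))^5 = (0 13 11 8 5 9)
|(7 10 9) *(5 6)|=6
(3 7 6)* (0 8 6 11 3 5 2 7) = (0 8 6 5 2 7 11 3) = [8, 1, 7, 0, 4, 2, 5, 11, 6, 9, 10, 3]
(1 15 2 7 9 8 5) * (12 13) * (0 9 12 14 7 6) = (0 9 8 5 1 15 2 6)(7 12 13 14) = [9, 15, 6, 3, 4, 1, 0, 12, 5, 8, 10, 11, 13, 14, 7, 2]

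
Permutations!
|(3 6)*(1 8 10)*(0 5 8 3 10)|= |(0 5 8)(1 3 6 10)|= 12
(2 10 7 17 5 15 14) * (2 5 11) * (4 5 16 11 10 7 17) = (2 7 4 5 15 14 16 11)(10 17) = [0, 1, 7, 3, 5, 15, 6, 4, 8, 9, 17, 2, 12, 13, 16, 14, 11, 10]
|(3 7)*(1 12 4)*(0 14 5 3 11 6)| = 21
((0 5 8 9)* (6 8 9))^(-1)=(0 9 5)(6 8)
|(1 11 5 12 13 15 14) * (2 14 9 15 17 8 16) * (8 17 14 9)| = 30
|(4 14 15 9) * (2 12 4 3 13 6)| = 9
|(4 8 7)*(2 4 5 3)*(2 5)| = |(2 4 8 7)(3 5)| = 4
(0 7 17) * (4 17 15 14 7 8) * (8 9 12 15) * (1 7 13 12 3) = [9, 7, 2, 1, 17, 5, 6, 8, 4, 3, 10, 11, 15, 12, 13, 14, 16, 0] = (0 9 3 1 7 8 4 17)(12 15 14 13)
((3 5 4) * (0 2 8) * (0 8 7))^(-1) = ((8)(0 2 7)(3 5 4))^(-1) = (8)(0 7 2)(3 4 5)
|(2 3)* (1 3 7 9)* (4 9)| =6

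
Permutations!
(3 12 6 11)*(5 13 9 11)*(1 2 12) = (1 2 12 6 5 13 9 11 3) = [0, 2, 12, 1, 4, 13, 5, 7, 8, 11, 10, 3, 6, 9]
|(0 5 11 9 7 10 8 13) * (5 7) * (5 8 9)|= |(0 7 10 9 8 13)(5 11)|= 6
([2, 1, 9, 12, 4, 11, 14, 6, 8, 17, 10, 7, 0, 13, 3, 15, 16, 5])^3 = (0 17 7 3 2 5 6 12 9 11 14)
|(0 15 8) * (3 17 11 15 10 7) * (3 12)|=|(0 10 7 12 3 17 11 15 8)|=9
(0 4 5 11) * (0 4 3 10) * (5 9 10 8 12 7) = (0 3 8 12 7 5 11 4 9 10) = [3, 1, 2, 8, 9, 11, 6, 5, 12, 10, 0, 4, 7]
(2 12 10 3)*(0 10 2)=[10, 1, 12, 0, 4, 5, 6, 7, 8, 9, 3, 11, 2]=(0 10 3)(2 12)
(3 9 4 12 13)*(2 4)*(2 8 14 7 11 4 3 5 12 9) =(2 3)(4 9 8 14 7 11)(5 12 13) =[0, 1, 3, 2, 9, 12, 6, 11, 14, 8, 10, 4, 13, 5, 7]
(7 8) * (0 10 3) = (0 10 3)(7 8) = [10, 1, 2, 0, 4, 5, 6, 8, 7, 9, 3]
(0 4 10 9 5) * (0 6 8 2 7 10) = (0 4)(2 7 10 9 5 6 8) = [4, 1, 7, 3, 0, 6, 8, 10, 2, 5, 9]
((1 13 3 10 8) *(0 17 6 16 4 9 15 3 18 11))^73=((0 17 6 16 4 9 15 3 10 8 1 13 18 11))^73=(0 16 15 8 18 17 4 3 1 11 6 9 10 13)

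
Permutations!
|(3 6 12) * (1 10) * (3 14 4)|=|(1 10)(3 6 12 14 4)|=10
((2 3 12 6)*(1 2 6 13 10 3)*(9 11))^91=((1 2)(3 12 13 10)(9 11))^91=(1 2)(3 10 13 12)(9 11)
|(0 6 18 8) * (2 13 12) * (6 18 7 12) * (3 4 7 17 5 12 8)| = |(0 18 3 4 7 8)(2 13 6 17 5 12)| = 6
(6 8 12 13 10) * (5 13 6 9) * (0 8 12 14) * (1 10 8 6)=[6, 10, 2, 3, 4, 13, 12, 7, 14, 5, 9, 11, 1, 8, 0]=(0 6 12 1 10 9 5 13 8 14)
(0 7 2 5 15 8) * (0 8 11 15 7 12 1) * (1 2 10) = (0 12 2 5 7 10 1)(11 15) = [12, 0, 5, 3, 4, 7, 6, 10, 8, 9, 1, 15, 2, 13, 14, 11]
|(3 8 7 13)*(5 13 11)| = 6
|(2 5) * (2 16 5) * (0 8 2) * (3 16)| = 3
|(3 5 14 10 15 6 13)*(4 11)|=14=|(3 5 14 10 15 6 13)(4 11)|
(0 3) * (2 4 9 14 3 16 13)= [16, 1, 4, 0, 9, 5, 6, 7, 8, 14, 10, 11, 12, 2, 3, 15, 13]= (0 16 13 2 4 9 14 3)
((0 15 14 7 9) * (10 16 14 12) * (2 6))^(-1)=(0 9 7 14 16 10 12 15)(2 6)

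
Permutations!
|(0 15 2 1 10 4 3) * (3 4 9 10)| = |(0 15 2 1 3)(9 10)| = 10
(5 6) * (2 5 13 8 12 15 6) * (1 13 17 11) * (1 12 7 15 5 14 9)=[0, 13, 14, 3, 4, 2, 17, 15, 7, 1, 10, 12, 5, 8, 9, 6, 16, 11]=(1 13 8 7 15 6 17 11 12 5 2 14 9)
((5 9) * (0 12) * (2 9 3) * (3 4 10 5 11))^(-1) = (0 12)(2 3 11 9)(4 5 10)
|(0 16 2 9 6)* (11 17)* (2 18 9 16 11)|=8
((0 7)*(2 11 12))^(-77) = (0 7)(2 11 12)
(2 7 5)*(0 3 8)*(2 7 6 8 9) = (0 3 9 2 6 8)(5 7) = [3, 1, 6, 9, 4, 7, 8, 5, 0, 2]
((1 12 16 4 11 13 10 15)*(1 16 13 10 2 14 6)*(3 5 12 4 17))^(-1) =((1 4 11 10 15 16 17 3 5 12 13 2 14 6))^(-1) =(1 6 14 2 13 12 5 3 17 16 15 10 11 4)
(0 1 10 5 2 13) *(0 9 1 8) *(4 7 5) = [8, 10, 13, 3, 7, 2, 6, 5, 0, 1, 4, 11, 12, 9] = (0 8)(1 10 4 7 5 2 13 9)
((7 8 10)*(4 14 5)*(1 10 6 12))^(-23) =((1 10 7 8 6 12)(4 14 5))^(-23) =(1 10 7 8 6 12)(4 14 5)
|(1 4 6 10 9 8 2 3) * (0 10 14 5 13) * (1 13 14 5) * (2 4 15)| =|(0 10 9 8 4 6 5 14 1 15 2 3 13)| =13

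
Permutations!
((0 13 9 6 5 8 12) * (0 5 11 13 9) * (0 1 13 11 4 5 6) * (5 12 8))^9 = ((0 9)(1 13)(4 12 6))^9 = (0 9)(1 13)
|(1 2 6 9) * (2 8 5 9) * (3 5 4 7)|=14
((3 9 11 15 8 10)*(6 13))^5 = ((3 9 11 15 8 10)(6 13))^5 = (3 10 8 15 11 9)(6 13)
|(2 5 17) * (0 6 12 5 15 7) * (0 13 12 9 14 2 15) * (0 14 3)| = |(0 6 9 3)(2 14)(5 17 15 7 13 12)| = 12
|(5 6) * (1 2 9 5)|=5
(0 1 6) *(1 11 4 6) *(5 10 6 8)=[11, 1, 2, 3, 8, 10, 0, 7, 5, 9, 6, 4]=(0 11 4 8 5 10 6)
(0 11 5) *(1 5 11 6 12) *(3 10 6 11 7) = (0 11 7 3 10 6 12 1 5) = [11, 5, 2, 10, 4, 0, 12, 3, 8, 9, 6, 7, 1]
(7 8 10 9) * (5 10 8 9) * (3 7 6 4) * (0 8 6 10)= [8, 1, 2, 7, 3, 0, 4, 9, 6, 10, 5]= (0 8 6 4 3 7 9 10 5)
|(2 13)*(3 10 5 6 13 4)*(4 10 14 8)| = 20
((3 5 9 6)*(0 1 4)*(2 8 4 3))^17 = (0 4 8 2 6 9 5 3 1)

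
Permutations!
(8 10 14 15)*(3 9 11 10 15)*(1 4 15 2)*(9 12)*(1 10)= [0, 4, 10, 12, 15, 5, 6, 7, 2, 11, 14, 1, 9, 13, 3, 8]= (1 4 15 8 2 10 14 3 12 9 11)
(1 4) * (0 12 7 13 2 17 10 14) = (0 12 7 13 2 17 10 14)(1 4) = [12, 4, 17, 3, 1, 5, 6, 13, 8, 9, 14, 11, 7, 2, 0, 15, 16, 10]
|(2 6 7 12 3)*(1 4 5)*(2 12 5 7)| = |(1 4 7 5)(2 6)(3 12)| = 4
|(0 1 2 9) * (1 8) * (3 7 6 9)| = |(0 8 1 2 3 7 6 9)| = 8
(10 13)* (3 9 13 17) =(3 9 13 10 17) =[0, 1, 2, 9, 4, 5, 6, 7, 8, 13, 17, 11, 12, 10, 14, 15, 16, 3]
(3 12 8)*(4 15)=(3 12 8)(4 15)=[0, 1, 2, 12, 15, 5, 6, 7, 3, 9, 10, 11, 8, 13, 14, 4]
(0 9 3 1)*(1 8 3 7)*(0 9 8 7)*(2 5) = (0 8 3 7 1 9)(2 5) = [8, 9, 5, 7, 4, 2, 6, 1, 3, 0]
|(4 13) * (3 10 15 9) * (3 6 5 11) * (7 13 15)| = 10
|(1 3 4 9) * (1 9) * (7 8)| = 6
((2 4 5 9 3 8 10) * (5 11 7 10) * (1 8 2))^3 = ((1 8 5 9 3 2 4 11 7 10))^3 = (1 9 4 10 5 2 7 8 3 11)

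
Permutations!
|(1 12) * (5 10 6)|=6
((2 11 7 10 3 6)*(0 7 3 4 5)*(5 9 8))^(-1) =(0 5 8 9 4 10 7)(2 6 3 11)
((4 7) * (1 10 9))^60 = ((1 10 9)(4 7))^60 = (10)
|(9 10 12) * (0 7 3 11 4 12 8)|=|(0 7 3 11 4 12 9 10 8)|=9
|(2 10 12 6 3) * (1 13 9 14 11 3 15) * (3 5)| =12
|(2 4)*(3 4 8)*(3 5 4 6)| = 4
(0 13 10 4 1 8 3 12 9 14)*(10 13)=[10, 8, 2, 12, 1, 5, 6, 7, 3, 14, 4, 11, 9, 13, 0]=(0 10 4 1 8 3 12 9 14)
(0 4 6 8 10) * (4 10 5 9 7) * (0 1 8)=(0 10 1 8 5 9 7 4 6)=[10, 8, 2, 3, 6, 9, 0, 4, 5, 7, 1]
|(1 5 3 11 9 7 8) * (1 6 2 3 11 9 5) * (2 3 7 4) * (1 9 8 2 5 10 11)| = |(1 9 4 5)(2 7)(3 8 6)(10 11)| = 12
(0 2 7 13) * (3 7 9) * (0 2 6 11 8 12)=(0 6 11 8 12)(2 9 3 7 13)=[6, 1, 9, 7, 4, 5, 11, 13, 12, 3, 10, 8, 0, 2]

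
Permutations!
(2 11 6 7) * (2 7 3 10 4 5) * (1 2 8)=[0, 2, 11, 10, 5, 8, 3, 7, 1, 9, 4, 6]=(1 2 11 6 3 10 4 5 8)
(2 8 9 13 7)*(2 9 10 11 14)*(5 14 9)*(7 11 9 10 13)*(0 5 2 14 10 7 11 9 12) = (14)(0 5 10 12)(2 8 13 9 11 7) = [5, 1, 8, 3, 4, 10, 6, 2, 13, 11, 12, 7, 0, 9, 14]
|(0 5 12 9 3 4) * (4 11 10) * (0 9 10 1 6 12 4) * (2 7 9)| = |(0 5 4 2 7 9 3 11 1 6 12 10)| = 12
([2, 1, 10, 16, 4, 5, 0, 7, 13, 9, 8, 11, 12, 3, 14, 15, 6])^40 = (16)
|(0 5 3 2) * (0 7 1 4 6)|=8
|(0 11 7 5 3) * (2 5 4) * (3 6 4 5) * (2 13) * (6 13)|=14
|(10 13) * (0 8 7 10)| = 5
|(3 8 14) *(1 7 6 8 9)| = 7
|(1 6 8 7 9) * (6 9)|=|(1 9)(6 8 7)|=6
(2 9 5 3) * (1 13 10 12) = [0, 13, 9, 2, 4, 3, 6, 7, 8, 5, 12, 11, 1, 10] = (1 13 10 12)(2 9 5 3)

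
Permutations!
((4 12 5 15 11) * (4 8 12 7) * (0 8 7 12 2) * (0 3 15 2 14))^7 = ((0 8 14)(2 3 15 11 7 4 12 5))^7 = (0 8 14)(2 5 12 4 7 11 15 3)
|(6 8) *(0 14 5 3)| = |(0 14 5 3)(6 8)| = 4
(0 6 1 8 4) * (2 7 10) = [6, 8, 7, 3, 0, 5, 1, 10, 4, 9, 2] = (0 6 1 8 4)(2 7 10)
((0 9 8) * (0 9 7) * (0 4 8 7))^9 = (4 8 9 7)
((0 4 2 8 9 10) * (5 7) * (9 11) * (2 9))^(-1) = (0 10 9 4)(2 11 8)(5 7)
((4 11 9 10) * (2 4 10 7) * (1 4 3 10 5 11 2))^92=((1 4 2 3 10 5 11 9 7))^92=(1 2 10 11 7 4 3 5 9)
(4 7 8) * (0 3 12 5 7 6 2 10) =(0 3 12 5 7 8 4 6 2 10) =[3, 1, 10, 12, 6, 7, 2, 8, 4, 9, 0, 11, 5]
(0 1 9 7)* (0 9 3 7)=[1, 3, 2, 7, 4, 5, 6, 9, 8, 0]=(0 1 3 7 9)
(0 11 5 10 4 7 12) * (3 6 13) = (0 11 5 10 4 7 12)(3 6 13) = [11, 1, 2, 6, 7, 10, 13, 12, 8, 9, 4, 5, 0, 3]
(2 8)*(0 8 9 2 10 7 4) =(0 8 10 7 4)(2 9) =[8, 1, 9, 3, 0, 5, 6, 4, 10, 2, 7]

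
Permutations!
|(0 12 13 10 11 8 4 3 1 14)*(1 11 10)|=|(0 12 13 1 14)(3 11 8 4)|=20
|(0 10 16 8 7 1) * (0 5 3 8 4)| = 20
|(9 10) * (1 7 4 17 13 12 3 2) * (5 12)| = 18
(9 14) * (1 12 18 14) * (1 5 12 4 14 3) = [0, 4, 2, 1, 14, 12, 6, 7, 8, 5, 10, 11, 18, 13, 9, 15, 16, 17, 3] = (1 4 14 9 5 12 18 3)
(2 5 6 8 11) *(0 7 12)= (0 7 12)(2 5 6 8 11)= [7, 1, 5, 3, 4, 6, 8, 12, 11, 9, 10, 2, 0]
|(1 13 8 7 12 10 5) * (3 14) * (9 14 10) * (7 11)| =11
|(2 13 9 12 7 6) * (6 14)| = 7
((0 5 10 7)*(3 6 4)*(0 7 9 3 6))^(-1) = (0 3 9 10 5)(4 6)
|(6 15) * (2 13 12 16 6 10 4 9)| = 9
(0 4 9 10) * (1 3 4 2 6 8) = (0 2 6 8 1 3 4 9 10) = [2, 3, 6, 4, 9, 5, 8, 7, 1, 10, 0]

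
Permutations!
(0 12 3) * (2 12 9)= [9, 1, 12, 0, 4, 5, 6, 7, 8, 2, 10, 11, 3]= (0 9 2 12 3)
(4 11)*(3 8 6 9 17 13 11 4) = (3 8 6 9 17 13 11) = [0, 1, 2, 8, 4, 5, 9, 7, 6, 17, 10, 3, 12, 11, 14, 15, 16, 13]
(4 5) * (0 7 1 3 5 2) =(0 7 1 3 5 4 2) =[7, 3, 0, 5, 2, 4, 6, 1]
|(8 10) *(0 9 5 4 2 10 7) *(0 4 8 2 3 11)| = |(0 9 5 8 7 4 3 11)(2 10)| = 8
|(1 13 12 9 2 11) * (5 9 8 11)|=|(1 13 12 8 11)(2 5 9)|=15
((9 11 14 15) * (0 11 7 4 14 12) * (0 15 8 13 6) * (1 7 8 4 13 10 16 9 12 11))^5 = ((0 1 7 13 6)(4 14)(8 10 16 9)(12 15))^5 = (4 14)(8 10 16 9)(12 15)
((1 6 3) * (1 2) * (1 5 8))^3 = ((1 6 3 2 5 8))^3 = (1 2)(3 8)(5 6)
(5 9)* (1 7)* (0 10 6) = (0 10 6)(1 7)(5 9) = [10, 7, 2, 3, 4, 9, 0, 1, 8, 5, 6]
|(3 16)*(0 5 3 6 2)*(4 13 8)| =6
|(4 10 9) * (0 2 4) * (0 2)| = |(2 4 10 9)| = 4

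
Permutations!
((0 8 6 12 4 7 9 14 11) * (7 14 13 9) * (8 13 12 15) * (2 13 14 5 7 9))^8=(0 11 14)(4 9 5 12 7)(6 8 15)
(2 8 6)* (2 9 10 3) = (2 8 6 9 10 3) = [0, 1, 8, 2, 4, 5, 9, 7, 6, 10, 3]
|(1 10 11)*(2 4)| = 6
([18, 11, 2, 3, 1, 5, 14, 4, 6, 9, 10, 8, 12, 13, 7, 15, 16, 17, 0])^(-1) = (0 18)(1 4 7 14 6 8 11)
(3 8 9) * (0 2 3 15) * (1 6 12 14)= [2, 6, 3, 8, 4, 5, 12, 7, 9, 15, 10, 11, 14, 13, 1, 0]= (0 2 3 8 9 15)(1 6 12 14)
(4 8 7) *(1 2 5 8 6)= (1 2 5 8 7 4 6)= [0, 2, 5, 3, 6, 8, 1, 4, 7]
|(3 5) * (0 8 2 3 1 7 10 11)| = 9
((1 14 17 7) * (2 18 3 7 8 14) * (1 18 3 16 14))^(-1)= (1 8 17 14 16 18 7 3 2)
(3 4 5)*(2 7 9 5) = (2 7 9 5 3 4) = [0, 1, 7, 4, 2, 3, 6, 9, 8, 5]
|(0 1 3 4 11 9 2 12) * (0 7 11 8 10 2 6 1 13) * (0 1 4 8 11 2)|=12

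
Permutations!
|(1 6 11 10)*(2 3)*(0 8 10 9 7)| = 8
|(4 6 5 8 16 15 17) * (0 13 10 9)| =|(0 13 10 9)(4 6 5 8 16 15 17)| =28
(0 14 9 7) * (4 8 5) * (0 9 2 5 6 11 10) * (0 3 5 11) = [14, 1, 11, 5, 8, 4, 0, 9, 6, 7, 3, 10, 12, 13, 2] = (0 14 2 11 10 3 5 4 8 6)(7 9)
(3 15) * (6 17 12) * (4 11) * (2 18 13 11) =(2 18 13 11 4)(3 15)(6 17 12) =[0, 1, 18, 15, 2, 5, 17, 7, 8, 9, 10, 4, 6, 11, 14, 3, 16, 12, 13]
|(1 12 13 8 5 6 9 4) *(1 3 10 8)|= |(1 12 13)(3 10 8 5 6 9 4)|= 21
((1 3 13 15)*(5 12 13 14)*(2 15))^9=((1 3 14 5 12 13 2 15))^9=(1 3 14 5 12 13 2 15)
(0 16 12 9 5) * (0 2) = (0 16 12 9 5 2) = [16, 1, 0, 3, 4, 2, 6, 7, 8, 5, 10, 11, 9, 13, 14, 15, 12]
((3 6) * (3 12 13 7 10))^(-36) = (13)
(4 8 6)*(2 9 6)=(2 9 6 4 8)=[0, 1, 9, 3, 8, 5, 4, 7, 2, 6]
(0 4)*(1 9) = [4, 9, 2, 3, 0, 5, 6, 7, 8, 1] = (0 4)(1 9)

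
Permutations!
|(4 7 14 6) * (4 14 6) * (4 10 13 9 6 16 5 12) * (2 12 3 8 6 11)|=14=|(2 12 4 7 16 5 3 8 6 14 10 13 9 11)|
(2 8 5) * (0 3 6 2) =(0 3 6 2 8 5) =[3, 1, 8, 6, 4, 0, 2, 7, 5]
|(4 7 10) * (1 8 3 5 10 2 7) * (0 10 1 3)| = 14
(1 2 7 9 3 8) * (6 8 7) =(1 2 6 8)(3 7 9) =[0, 2, 6, 7, 4, 5, 8, 9, 1, 3]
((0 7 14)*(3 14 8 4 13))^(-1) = (0 14 3 13 4 8 7)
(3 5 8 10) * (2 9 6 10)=[0, 1, 9, 5, 4, 8, 10, 7, 2, 6, 3]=(2 9 6 10 3 5 8)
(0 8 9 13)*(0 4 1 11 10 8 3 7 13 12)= (0 3 7 13 4 1 11 10 8 9 12)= [3, 11, 2, 7, 1, 5, 6, 13, 9, 12, 8, 10, 0, 4]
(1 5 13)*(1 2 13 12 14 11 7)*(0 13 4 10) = (0 13 2 4 10)(1 5 12 14 11 7) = [13, 5, 4, 3, 10, 12, 6, 1, 8, 9, 0, 7, 14, 2, 11]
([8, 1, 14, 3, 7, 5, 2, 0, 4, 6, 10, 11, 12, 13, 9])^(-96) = [0, 1, 2, 3, 4, 5, 6, 7, 8, 9, 10, 11, 12, 13, 14]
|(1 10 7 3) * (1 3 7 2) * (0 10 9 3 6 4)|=|(0 10 2 1 9 3 6 4)|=8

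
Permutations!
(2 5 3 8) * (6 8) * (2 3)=(2 5)(3 6 8)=[0, 1, 5, 6, 4, 2, 8, 7, 3]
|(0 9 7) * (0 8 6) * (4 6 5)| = |(0 9 7 8 5 4 6)| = 7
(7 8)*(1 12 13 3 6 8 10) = (1 12 13 3 6 8 7 10) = [0, 12, 2, 6, 4, 5, 8, 10, 7, 9, 1, 11, 13, 3]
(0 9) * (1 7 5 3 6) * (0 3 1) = (0 9 3 6)(1 7 5) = [9, 7, 2, 6, 4, 1, 0, 5, 8, 3]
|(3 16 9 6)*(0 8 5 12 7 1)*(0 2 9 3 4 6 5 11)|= 6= |(0 8 11)(1 2 9 5 12 7)(3 16)(4 6)|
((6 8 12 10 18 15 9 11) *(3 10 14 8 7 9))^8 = (18)(8 14 12)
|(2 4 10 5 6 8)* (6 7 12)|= |(2 4 10 5 7 12 6 8)|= 8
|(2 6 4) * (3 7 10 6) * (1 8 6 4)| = |(1 8 6)(2 3 7 10 4)| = 15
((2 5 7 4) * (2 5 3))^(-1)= (2 3)(4 7 5)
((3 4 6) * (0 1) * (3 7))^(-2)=(3 6)(4 7)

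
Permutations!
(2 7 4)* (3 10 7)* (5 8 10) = (2 3 5 8 10 7 4) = [0, 1, 3, 5, 2, 8, 6, 4, 10, 9, 7]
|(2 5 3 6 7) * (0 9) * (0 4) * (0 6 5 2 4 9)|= 6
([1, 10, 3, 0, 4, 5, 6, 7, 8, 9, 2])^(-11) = (0 3 2 10 1)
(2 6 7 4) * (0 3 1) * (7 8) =[3, 0, 6, 1, 2, 5, 8, 4, 7] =(0 3 1)(2 6 8 7 4)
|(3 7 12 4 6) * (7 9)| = |(3 9 7 12 4 6)| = 6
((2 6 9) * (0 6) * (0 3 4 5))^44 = (0 9 3 5 6 2 4) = ((0 6 9 2 3 4 5))^44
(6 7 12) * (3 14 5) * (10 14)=(3 10 14 5)(6 7 12)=[0, 1, 2, 10, 4, 3, 7, 12, 8, 9, 14, 11, 6, 13, 5]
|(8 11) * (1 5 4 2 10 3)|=|(1 5 4 2 10 3)(8 11)|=6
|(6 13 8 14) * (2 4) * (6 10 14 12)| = 4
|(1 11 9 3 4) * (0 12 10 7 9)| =9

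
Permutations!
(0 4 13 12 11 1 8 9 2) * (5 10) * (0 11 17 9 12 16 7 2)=(0 4 13 16 7 2 11 1 8 12 17 9)(5 10)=[4, 8, 11, 3, 13, 10, 6, 2, 12, 0, 5, 1, 17, 16, 14, 15, 7, 9]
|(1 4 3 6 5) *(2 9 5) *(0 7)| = 14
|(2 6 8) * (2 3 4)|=5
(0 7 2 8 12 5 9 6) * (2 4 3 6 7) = (0 2 8 12 5 9 7 4 3 6) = [2, 1, 8, 6, 3, 9, 0, 4, 12, 7, 10, 11, 5]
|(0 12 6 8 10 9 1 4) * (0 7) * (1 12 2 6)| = |(0 2 6 8 10 9 12 1 4 7)| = 10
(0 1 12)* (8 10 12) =[1, 8, 2, 3, 4, 5, 6, 7, 10, 9, 12, 11, 0] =(0 1 8 10 12)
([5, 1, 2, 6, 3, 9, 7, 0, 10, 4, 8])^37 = (0 9 3 7 5 4 6)(8 10)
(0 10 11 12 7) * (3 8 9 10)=(0 3 8 9 10 11 12 7)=[3, 1, 2, 8, 4, 5, 6, 0, 9, 10, 11, 12, 7]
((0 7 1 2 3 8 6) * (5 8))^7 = ((0 7 1 2 3 5 8 6))^7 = (0 6 8 5 3 2 1 7)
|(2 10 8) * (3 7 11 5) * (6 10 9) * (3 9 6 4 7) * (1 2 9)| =10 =|(1 2 6 10 8 9 4 7 11 5)|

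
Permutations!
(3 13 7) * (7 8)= (3 13 8 7)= [0, 1, 2, 13, 4, 5, 6, 3, 7, 9, 10, 11, 12, 8]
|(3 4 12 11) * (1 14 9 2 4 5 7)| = 10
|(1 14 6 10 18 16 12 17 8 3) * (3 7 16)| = |(1 14 6 10 18 3)(7 16 12 17 8)| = 30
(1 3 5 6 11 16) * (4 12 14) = (1 3 5 6 11 16)(4 12 14) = [0, 3, 2, 5, 12, 6, 11, 7, 8, 9, 10, 16, 14, 13, 4, 15, 1]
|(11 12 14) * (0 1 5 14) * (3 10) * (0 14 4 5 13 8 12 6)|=8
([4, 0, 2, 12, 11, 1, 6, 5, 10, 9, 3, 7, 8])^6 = [0, 1, 2, 8, 4, 5, 6, 7, 3, 9, 12, 11, 10]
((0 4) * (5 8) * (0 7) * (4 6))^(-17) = (0 7 4 6)(5 8)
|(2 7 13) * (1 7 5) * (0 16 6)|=15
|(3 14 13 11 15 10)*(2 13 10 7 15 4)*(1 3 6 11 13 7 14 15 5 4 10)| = |(1 3 15 14)(2 7 5 4)(6 11 10)| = 12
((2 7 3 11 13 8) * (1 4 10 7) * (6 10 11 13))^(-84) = (1 3 11 8 10)(2 7 4 13 6)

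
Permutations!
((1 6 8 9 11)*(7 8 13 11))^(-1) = (1 11 13 6)(7 9 8)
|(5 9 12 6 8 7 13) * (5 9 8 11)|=8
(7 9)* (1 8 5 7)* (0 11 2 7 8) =(0 11 2 7 9 1)(5 8) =[11, 0, 7, 3, 4, 8, 6, 9, 5, 1, 10, 2]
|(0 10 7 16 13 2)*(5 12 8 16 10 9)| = 8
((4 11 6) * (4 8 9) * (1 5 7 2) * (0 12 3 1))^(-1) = (0 2 7 5 1 3 12)(4 9 8 6 11)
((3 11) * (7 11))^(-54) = (11)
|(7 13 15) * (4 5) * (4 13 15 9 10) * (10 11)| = 6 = |(4 5 13 9 11 10)(7 15)|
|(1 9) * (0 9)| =|(0 9 1)| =3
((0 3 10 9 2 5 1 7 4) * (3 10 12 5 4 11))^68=(0 2 10 4 9)(1 11 12)(3 5 7)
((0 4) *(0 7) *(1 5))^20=(0 7 4)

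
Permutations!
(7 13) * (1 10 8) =(1 10 8)(7 13) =[0, 10, 2, 3, 4, 5, 6, 13, 1, 9, 8, 11, 12, 7]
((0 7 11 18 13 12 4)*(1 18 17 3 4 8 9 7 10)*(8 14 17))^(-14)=((0 10 1 18 13 12 14 17 3 4)(7 11 8 9))^(-14)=(0 14 1 3 13)(4 12 10 17 18)(7 8)(9 11)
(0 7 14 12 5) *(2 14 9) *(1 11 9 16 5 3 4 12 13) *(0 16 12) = [7, 11, 14, 4, 0, 16, 6, 12, 8, 2, 10, 9, 3, 1, 13, 15, 5] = (0 7 12 3 4)(1 11 9 2 14 13)(5 16)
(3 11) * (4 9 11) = [0, 1, 2, 4, 9, 5, 6, 7, 8, 11, 10, 3] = (3 4 9 11)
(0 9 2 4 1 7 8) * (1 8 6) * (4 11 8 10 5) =(0 9 2 11 8)(1 7 6)(4 10 5) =[9, 7, 11, 3, 10, 4, 1, 6, 0, 2, 5, 8]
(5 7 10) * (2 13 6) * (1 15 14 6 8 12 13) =(1 15 14 6 2)(5 7 10)(8 12 13) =[0, 15, 1, 3, 4, 7, 2, 10, 12, 9, 5, 11, 13, 8, 6, 14]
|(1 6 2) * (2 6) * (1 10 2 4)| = |(1 4)(2 10)| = 2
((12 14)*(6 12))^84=((6 12 14))^84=(14)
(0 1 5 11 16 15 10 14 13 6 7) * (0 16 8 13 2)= [1, 5, 0, 3, 4, 11, 7, 16, 13, 9, 14, 8, 12, 6, 2, 10, 15]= (0 1 5 11 8 13 6 7 16 15 10 14 2)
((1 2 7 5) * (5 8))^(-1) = (1 5 8 7 2)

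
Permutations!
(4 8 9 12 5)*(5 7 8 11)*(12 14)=(4 11 5)(7 8 9 14 12)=[0, 1, 2, 3, 11, 4, 6, 8, 9, 14, 10, 5, 7, 13, 12]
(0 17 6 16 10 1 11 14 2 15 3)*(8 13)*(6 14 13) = (0 17 14 2 15 3)(1 11 13 8 6 16 10) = [17, 11, 15, 0, 4, 5, 16, 7, 6, 9, 1, 13, 12, 8, 2, 3, 10, 14]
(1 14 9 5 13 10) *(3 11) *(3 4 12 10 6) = (1 14 9 5 13 6 3 11 4 12 10) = [0, 14, 2, 11, 12, 13, 3, 7, 8, 5, 1, 4, 10, 6, 9]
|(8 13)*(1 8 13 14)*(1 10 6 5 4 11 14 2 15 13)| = 30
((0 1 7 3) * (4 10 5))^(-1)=((0 1 7 3)(4 10 5))^(-1)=(0 3 7 1)(4 5 10)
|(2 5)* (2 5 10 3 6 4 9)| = 6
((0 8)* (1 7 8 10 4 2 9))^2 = (0 4 9 7)(1 8 10 2)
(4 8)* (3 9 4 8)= [0, 1, 2, 9, 3, 5, 6, 7, 8, 4]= (3 9 4)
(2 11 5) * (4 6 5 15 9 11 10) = (2 10 4 6 5)(9 11 15) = [0, 1, 10, 3, 6, 2, 5, 7, 8, 11, 4, 15, 12, 13, 14, 9]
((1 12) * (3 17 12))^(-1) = ((1 3 17 12))^(-1) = (1 12 17 3)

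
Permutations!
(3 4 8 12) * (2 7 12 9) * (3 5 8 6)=[0, 1, 7, 4, 6, 8, 3, 12, 9, 2, 10, 11, 5]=(2 7 12 5 8 9)(3 4 6)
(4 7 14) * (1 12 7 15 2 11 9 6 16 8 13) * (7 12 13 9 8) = (1 13)(2 11 8 9 6 16 7 14 4 15) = [0, 13, 11, 3, 15, 5, 16, 14, 9, 6, 10, 8, 12, 1, 4, 2, 7]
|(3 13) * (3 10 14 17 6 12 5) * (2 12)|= 9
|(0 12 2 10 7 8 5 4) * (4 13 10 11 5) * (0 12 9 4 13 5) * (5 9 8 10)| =|(0 8 13 5 9 4 12 2 11)(7 10)| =18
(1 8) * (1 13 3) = [0, 8, 2, 1, 4, 5, 6, 7, 13, 9, 10, 11, 12, 3] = (1 8 13 3)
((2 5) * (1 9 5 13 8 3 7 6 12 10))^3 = (1 2 3 12 9 13 7 10 5 8 6)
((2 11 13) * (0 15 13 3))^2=((0 15 13 2 11 3))^2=(0 13 11)(2 3 15)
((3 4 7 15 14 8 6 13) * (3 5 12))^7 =(3 13 14 4 5 8 7 12 6 15)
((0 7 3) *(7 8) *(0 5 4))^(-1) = ((0 8 7 3 5 4))^(-1) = (0 4 5 3 7 8)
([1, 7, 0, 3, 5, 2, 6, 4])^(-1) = [2, 0, 5, 3, 7, 4, 6, 1]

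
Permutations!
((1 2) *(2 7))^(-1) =((1 7 2))^(-1) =(1 2 7)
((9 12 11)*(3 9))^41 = (3 9 12 11)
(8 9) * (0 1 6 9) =(0 1 6 9 8) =[1, 6, 2, 3, 4, 5, 9, 7, 0, 8]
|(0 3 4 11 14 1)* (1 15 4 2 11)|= 8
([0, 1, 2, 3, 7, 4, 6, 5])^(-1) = [0, 1, 2, 3, 5, 7, 6, 4]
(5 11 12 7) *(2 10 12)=(2 10 12 7 5 11)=[0, 1, 10, 3, 4, 11, 6, 5, 8, 9, 12, 2, 7]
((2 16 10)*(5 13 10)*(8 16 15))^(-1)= ((2 15 8 16 5 13 10))^(-1)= (2 10 13 5 16 8 15)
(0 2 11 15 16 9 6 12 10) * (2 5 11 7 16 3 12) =[5, 1, 7, 12, 4, 11, 2, 16, 8, 6, 0, 15, 10, 13, 14, 3, 9] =(0 5 11 15 3 12 10)(2 7 16 9 6)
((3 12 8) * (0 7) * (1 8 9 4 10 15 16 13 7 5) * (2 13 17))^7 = (0 4 7 9 13 12 2 3 17 8 16 1 15 5 10)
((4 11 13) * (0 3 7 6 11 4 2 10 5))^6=(0 2 6)(3 10 11)(5 13 7)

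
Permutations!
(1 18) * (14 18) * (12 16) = (1 14 18)(12 16) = [0, 14, 2, 3, 4, 5, 6, 7, 8, 9, 10, 11, 16, 13, 18, 15, 12, 17, 1]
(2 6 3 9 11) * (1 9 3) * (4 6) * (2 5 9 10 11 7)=(1 10 11 5 9 7 2 4 6)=[0, 10, 4, 3, 6, 9, 1, 2, 8, 7, 11, 5]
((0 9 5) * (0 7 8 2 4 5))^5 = (0 9)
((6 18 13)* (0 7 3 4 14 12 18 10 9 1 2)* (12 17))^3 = (0 4 12 6 1 7 14 18 10 2 3 17 13 9)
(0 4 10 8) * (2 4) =[2, 1, 4, 3, 10, 5, 6, 7, 0, 9, 8] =(0 2 4 10 8)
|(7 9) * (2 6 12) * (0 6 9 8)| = 7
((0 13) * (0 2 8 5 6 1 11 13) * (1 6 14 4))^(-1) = (1 4 14 5 8 2 13 11)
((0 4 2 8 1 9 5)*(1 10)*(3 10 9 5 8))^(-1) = (0 5 1 10 3 2 4)(8 9) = ((0 4 2 3 10 1 5)(8 9))^(-1)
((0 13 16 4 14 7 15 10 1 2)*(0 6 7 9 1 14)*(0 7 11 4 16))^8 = (16)(1 14 15 4 6)(2 9 10 7 11) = ((16)(0 13)(1 2 6 11 4 7 15 10 14 9))^8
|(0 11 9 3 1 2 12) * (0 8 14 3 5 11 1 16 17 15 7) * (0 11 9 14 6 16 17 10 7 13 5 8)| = 52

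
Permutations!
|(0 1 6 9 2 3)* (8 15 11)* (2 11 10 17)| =11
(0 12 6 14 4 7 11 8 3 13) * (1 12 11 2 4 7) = (0 11 8 3 13)(1 12 6 14 7 2 4) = [11, 12, 4, 13, 1, 5, 14, 2, 3, 9, 10, 8, 6, 0, 7]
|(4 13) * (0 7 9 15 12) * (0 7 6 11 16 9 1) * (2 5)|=|(0 6 11 16 9 15 12 7 1)(2 5)(4 13)|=18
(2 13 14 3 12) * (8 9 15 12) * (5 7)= (2 13 14 3 8 9 15 12)(5 7)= [0, 1, 13, 8, 4, 7, 6, 5, 9, 15, 10, 11, 2, 14, 3, 12]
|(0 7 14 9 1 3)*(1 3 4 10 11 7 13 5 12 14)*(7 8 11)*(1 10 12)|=|(0 13 5 1 4 12 14 9 3)(7 10)(8 11)|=18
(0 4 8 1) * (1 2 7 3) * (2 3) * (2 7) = (0 4 8 3 1) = [4, 0, 2, 1, 8, 5, 6, 7, 3]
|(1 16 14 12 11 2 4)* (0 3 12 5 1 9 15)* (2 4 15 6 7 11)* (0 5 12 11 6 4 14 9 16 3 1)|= 18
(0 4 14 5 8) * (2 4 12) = (0 12 2 4 14 5 8) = [12, 1, 4, 3, 14, 8, 6, 7, 0, 9, 10, 11, 2, 13, 5]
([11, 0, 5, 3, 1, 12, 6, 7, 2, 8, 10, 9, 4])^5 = (0 5 11 12 9 4 8 1 2)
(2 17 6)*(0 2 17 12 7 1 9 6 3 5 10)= (0 2 12 7 1 9 6 17 3 5 10)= [2, 9, 12, 5, 4, 10, 17, 1, 8, 6, 0, 11, 7, 13, 14, 15, 16, 3]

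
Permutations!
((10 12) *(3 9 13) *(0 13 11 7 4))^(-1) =(0 4 7 11 9 3 13)(10 12)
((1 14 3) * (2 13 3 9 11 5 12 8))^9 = (1 3 13 2 8 12 5 11 9 14) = ((1 14 9 11 5 12 8 2 13 3))^9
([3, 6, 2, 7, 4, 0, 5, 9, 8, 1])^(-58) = (0 6 9 3 5 1 7)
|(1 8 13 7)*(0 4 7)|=6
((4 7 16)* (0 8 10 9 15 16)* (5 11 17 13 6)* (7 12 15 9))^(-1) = (0 7 10 8)(4 16 15 12)(5 6 13 17 11)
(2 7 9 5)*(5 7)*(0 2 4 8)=(0 2 5 4 8)(7 9)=[2, 1, 5, 3, 8, 4, 6, 9, 0, 7]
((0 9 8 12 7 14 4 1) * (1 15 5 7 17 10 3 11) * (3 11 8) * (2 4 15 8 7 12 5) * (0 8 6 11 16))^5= ((0 9 3 7 14 15 2 4 6 11 1 8 5 12 17 10 16))^5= (0 15 1 10 7 6 12 9 2 8 16 14 11 17 3 4 5)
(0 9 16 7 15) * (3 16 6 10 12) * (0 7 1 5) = (0 9 6 10 12 3 16 1 5)(7 15) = [9, 5, 2, 16, 4, 0, 10, 15, 8, 6, 12, 11, 3, 13, 14, 7, 1]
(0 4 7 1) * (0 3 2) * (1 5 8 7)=(0 4 1 3 2)(5 8 7)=[4, 3, 0, 2, 1, 8, 6, 5, 7]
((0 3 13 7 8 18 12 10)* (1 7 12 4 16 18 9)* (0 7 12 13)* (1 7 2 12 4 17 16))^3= (18)(0 3)(1 4)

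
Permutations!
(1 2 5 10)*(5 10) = (1 2 10) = [0, 2, 10, 3, 4, 5, 6, 7, 8, 9, 1]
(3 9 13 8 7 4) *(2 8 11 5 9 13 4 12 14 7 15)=(2 8 15)(3 13 11 5 9 4)(7 12 14)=[0, 1, 8, 13, 3, 9, 6, 12, 15, 4, 10, 5, 14, 11, 7, 2]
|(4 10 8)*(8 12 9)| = |(4 10 12 9 8)| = 5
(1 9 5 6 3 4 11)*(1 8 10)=(1 9 5 6 3 4 11 8 10)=[0, 9, 2, 4, 11, 6, 3, 7, 10, 5, 1, 8]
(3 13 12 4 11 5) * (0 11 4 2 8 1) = (0 11 5 3 13 12 2 8 1) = [11, 0, 8, 13, 4, 3, 6, 7, 1, 9, 10, 5, 2, 12]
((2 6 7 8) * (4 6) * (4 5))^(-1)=(2 8 7 6 4 5)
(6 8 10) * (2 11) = [0, 1, 11, 3, 4, 5, 8, 7, 10, 9, 6, 2] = (2 11)(6 8 10)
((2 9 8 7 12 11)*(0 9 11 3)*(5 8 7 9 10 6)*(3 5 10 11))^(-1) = (0 3 2 11)(5 12 7 9 8)(6 10)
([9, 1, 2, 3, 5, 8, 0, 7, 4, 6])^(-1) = (0 6 9)(4 8 5)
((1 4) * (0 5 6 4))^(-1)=(0 1 4 6 5)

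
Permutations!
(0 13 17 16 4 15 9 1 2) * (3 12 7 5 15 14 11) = (0 13 17 16 4 14 11 3 12 7 5 15 9 1 2) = [13, 2, 0, 12, 14, 15, 6, 5, 8, 1, 10, 3, 7, 17, 11, 9, 4, 16]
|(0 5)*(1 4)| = |(0 5)(1 4)| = 2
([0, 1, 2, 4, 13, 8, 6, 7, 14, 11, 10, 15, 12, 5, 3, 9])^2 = (3 13 8)(4 5 14)(9 15 11)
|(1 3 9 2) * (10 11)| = 4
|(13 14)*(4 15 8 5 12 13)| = 7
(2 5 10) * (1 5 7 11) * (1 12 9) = [0, 5, 7, 3, 4, 10, 6, 11, 8, 1, 2, 12, 9] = (1 5 10 2 7 11 12 9)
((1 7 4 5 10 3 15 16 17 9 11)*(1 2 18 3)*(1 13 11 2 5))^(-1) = (1 4 7)(2 9 17 16 15 3 18)(5 11 13 10)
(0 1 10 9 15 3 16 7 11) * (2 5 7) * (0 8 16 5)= (0 1 10 9 15 3 5 7 11 8 16 2)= [1, 10, 0, 5, 4, 7, 6, 11, 16, 15, 9, 8, 12, 13, 14, 3, 2]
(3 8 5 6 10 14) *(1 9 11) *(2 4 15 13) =(1 9 11)(2 4 15 13)(3 8 5 6 10 14) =[0, 9, 4, 8, 15, 6, 10, 7, 5, 11, 14, 1, 12, 2, 3, 13]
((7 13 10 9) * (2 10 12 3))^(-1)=((2 10 9 7 13 12 3))^(-1)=(2 3 12 13 7 9 10)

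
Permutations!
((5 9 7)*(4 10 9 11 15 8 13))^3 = (4 7 15)(5 8 10)(9 11 13)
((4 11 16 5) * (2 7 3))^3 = ((2 7 3)(4 11 16 5))^3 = (4 5 16 11)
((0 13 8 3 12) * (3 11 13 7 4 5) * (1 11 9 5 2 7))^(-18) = ((0 1 11 13 8 9 5 3 12)(2 7 4))^(-18) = (13)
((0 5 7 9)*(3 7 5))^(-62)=(0 7)(3 9)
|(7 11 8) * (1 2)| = |(1 2)(7 11 8)| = 6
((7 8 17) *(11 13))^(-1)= (7 17 8)(11 13)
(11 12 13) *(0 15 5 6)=(0 15 5 6)(11 12 13)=[15, 1, 2, 3, 4, 6, 0, 7, 8, 9, 10, 12, 13, 11, 14, 5]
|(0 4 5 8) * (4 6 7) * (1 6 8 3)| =6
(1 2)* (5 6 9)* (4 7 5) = [0, 2, 1, 3, 7, 6, 9, 5, 8, 4] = (1 2)(4 7 5 6 9)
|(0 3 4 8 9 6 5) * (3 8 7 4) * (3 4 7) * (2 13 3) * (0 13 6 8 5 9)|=9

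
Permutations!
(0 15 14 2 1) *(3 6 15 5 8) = (0 5 8 3 6 15 14 2 1) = [5, 0, 1, 6, 4, 8, 15, 7, 3, 9, 10, 11, 12, 13, 2, 14]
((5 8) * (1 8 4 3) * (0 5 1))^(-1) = (0 3 4 5)(1 8)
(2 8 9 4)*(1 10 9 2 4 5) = (1 10 9 5)(2 8) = [0, 10, 8, 3, 4, 1, 6, 7, 2, 5, 9]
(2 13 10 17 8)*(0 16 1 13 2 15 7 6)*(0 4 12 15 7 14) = (0 16 1 13 10 17 8 7 6 4 12 15 14) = [16, 13, 2, 3, 12, 5, 4, 6, 7, 9, 17, 11, 15, 10, 0, 14, 1, 8]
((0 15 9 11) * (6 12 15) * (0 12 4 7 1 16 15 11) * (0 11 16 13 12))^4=((0 6 4 7 1 13 12 16 15 9 11))^4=(0 1 15 6 13 9 4 12 11 7 16)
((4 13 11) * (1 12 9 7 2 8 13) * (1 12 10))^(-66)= ((1 10)(2 8 13 11 4 12 9 7))^(-66)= (2 9 4 13)(7 12 11 8)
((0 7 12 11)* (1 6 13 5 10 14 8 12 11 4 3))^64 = (0 7 11)(1 10 4 13 8)(3 5 12 6 14)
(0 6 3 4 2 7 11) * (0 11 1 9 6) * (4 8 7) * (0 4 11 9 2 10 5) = (0 4 10 5)(1 2 11 9 6 3 8 7) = [4, 2, 11, 8, 10, 0, 3, 1, 7, 6, 5, 9]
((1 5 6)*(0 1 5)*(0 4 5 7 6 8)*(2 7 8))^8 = ((0 1 4 5 2 7 6 8))^8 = (8)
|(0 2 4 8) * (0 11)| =5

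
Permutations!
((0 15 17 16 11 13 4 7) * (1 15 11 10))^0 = (17)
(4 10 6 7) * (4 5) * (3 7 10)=(3 7 5 4)(6 10)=[0, 1, 2, 7, 3, 4, 10, 5, 8, 9, 6]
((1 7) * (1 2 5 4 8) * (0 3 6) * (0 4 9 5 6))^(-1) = (0 3)(1 8 4 6 2 7)(5 9)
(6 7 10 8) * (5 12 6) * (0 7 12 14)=(0 7 10 8 5 14)(6 12)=[7, 1, 2, 3, 4, 14, 12, 10, 5, 9, 8, 11, 6, 13, 0]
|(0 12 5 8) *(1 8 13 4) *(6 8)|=8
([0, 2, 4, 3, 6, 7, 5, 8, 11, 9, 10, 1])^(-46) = (1 4 5 8)(2 6 7 11)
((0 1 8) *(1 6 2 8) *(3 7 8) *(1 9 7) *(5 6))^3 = (0 2 9)(1 8 6)(3 7 5)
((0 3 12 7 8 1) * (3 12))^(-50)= ((0 12 7 8 1))^(-50)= (12)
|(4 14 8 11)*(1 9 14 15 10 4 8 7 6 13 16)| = 42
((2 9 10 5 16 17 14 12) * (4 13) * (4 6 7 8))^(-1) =((2 9 10 5 16 17 14 12)(4 13 6 7 8))^(-1) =(2 12 14 17 16 5 10 9)(4 8 7 6 13)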